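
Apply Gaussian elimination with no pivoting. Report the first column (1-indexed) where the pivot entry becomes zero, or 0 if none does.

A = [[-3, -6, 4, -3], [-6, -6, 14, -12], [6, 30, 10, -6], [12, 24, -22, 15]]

first zero-pivot column = 3

Naive forward elimination:
R2 <- R2 - (2)*R1:  [  0   6   6  -6 ]
R3 <- R3 - (-2)*R1:  [   0   18   18  -12 ]
R4 <- R4 - (-4)*R1:  [  0   0  -6   3 ]
R3 <- R3 - (3)*R2:  [ 0  0  0  6 ]
Matrix at this point:
[ -3  -6   4  -3 ]
[  0   6   6  -6 ]
[  0   0   0   6 ]
[  0   0  -6   3 ]
Pivot entry (3,3) is zero but row 4 has -6 in column 3 -> naive elimination stops; a row interchange (e.g. R3 <-> R4) would be required here.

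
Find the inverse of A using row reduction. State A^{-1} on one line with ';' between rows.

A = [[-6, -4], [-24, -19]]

inverse = [-19/18 2/9; 4/3 -1/3]

Gauss-Jordan on [A | I]:
R1 <- (1/-6)*R1:  [    1   2/3  |  -1/6     0 ]
R2 <- R2 - (-24)*R1:  [  0  -3  |  -4   1 ]
R2 <- (1/-3)*R2:  [    0     1  |   4/3  -1/3 ]
R1 <- R1 - (2/3)*R2:  [      1       0  |  -19/18     2/9 ]
Right block of [I | A^{-1}] is the inverse:
[ -19/18   2/9 ]
[    4/3  -1/3 ]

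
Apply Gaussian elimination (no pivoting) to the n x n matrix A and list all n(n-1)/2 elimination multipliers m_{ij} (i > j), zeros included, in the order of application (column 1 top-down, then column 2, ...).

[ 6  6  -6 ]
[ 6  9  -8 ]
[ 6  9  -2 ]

multipliers: 1, 1, 1

Forward elimination:
R2 <- R2 - (1)*R1:  [  0   3  -2 ]
R3 <- R3 - (1)*R1:  [ 0  3  4 ]
R3 <- R3 - (1)*R2:  [ 0  0  6 ]
Multipliers (in order of application): m_{21} = 1, m_{31} = 1, m_{32} = 1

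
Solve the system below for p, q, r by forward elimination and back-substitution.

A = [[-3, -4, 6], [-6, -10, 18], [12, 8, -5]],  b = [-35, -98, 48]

(1, 2, -4)

Forward elimination on [A|b]:
R2 <- R2 - (2)*R1:  [   0   -2    6  -28 ]
R3 <- R3 - (-4)*R1:  [   0   -8   19  -92 ]
R3 <- R3 - (4)*R2:  [  0   0  -5  20 ]
Row echelon form:
[ -3  -4   6  |  -35 ]
[  0  -2   6  |  -28 ]
[  0   0  -5  |   20 ]
Back-substitution:
r = (20) / -5 = -4
q = (-28 - (6)*(-4)) / -2 = 2
p = (-35 - (-4)*(2) - (6)*(-4)) / -3 = 1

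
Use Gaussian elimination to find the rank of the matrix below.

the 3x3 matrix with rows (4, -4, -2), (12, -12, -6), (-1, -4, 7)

Row reduction:
R2 <- R2 - (3)*R1:  [ 0  0  0 ]
R3 <- R3 - (-1/4)*R1:  [    0    -5  13/2 ]
R2 <-> R3   (pivot in column 2 was zero)
[ 4  -4    -2 ]
[ 0  -5  13/2 ]
[ 0   0     0 ]
Row echelon form:
[ 4  -4    -2 ]
[ 0  -5  13/2 ]
[ 0   0     0 ]
Nonzero rows / pivot columns: 2

rank(A) = 2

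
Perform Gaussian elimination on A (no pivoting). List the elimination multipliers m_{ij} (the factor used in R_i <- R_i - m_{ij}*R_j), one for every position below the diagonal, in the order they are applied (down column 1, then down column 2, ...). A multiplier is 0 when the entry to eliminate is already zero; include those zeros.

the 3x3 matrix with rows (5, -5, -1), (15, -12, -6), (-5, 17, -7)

multipliers: 3, -1, 4

Forward elimination:
R2 <- R2 - (3)*R1:  [  0   3  -3 ]
R3 <- R3 - (-1)*R1:  [  0  12  -8 ]
R3 <- R3 - (4)*R2:  [ 0  0  4 ]
Multipliers (in order of application): m_{21} = 3, m_{31} = -1, m_{32} = 4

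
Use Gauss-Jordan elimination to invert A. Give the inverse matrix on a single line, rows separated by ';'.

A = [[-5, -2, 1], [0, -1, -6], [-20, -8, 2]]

Gauss-Jordan on [A | I]:
R1 <- (1/-5)*R1:  [    1   2/5  -1/5  |  -1/5     0     0 ]
R3 <- R3 - (-20)*R1:  [  0   0  -2  |  -4   0   1 ]
R2 <- (1/-1)*R2:  [  0   1   6  |   0  -1   0 ]
R1 <- R1 - (2/5)*R2:  [     1      0  -13/5  |   -1/5    2/5      0 ]
R3 <- (1/-2)*R3:  [    0     0     1  |     2     0  -1/2 ]
R1 <- R1 - (-13/5)*R3:  [      1       0       0  |       5     2/5  -13/10 ]
R2 <- R2 - (6)*R3:  [   0    1    0  |  -12   -1    3 ]
Right block of [I | A^{-1}] is the inverse:
[   5  2/5  -13/10 ]
[ -12   -1       3 ]
[   2    0    -1/2 ]

inverse = [5 2/5 -13/10; -12 -1 3; 2 0 -1/2]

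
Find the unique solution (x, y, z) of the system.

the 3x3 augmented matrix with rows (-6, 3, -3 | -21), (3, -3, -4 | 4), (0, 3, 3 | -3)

Forward elimination on [A|b]:
R2 <- R2 - (-1/2)*R1:  [     0   -3/2  -11/2  -13/2 ]
R3 <- R3 - (-2)*R2:  [   0    0   -8  -16 ]
Row echelon form:
[ -6     3     -3  |    -21 ]
[  0  -3/2  -11/2  |  -13/2 ]
[  0     0     -8  |    -16 ]
Back-substitution:
z = (-16) / -8 = 2
y = (-13/2 - (-11/2)*(2)) / (-3/2) = -3
x = (-21 - (3)*(-3) - (-3)*(2)) / -6 = 1

(1, -3, 2)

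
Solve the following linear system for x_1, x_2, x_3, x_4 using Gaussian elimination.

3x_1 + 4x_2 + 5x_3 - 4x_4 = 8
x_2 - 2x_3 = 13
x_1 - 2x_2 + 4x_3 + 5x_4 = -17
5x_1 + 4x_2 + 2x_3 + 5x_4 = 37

Forward elimination on [A|b]:
R3 <- R3 - (1/3)*R1:  [     0  -10/3    7/3   19/3  -59/3 ]
R4 <- R4 - (5/3)*R1:  [     0   -8/3  -19/3   35/3   71/3 ]
R3 <- R3 - (-10/3)*R2:  [     0      0  -13/3   19/3   71/3 ]
R4 <- R4 - (-8/3)*R2:  [     0      0  -35/3   35/3  175/3 ]
R4 <- R4 - (35/13)*R3:  [      0       0       0  -70/13  -70/13 ]
Row echelon form:
[ 3  4      5      -4  |       8 ]
[ 0  1     -2       0  |      13 ]
[ 0  0  -13/3    19/3  |    71/3 ]
[ 0  0      0  -70/13  |  -70/13 ]
Back-substitution:
x_4 = (-70/13) / (-70/13) = 1
x_3 = (71/3 - (19/3)*(1)) / (-13/3) = -4
x_2 = (13 - (-2)*(-4)) / 1 = 5
x_1 = (8 - (4)*(5) - (5)*(-4) - (-4)*(1)) / 3 = 4

(4, 5, -4, 1)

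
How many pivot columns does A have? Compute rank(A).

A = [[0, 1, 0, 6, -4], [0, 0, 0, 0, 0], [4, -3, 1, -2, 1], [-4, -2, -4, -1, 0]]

rank(A) = 3

Row reduction:
R1 <-> R3   (pivot in column 1 was zero)
[  4  -3   1  -2   1 ]
[  0   0   0   0   0 ]
[  0   1   0   6  -4 ]
[ -4  -2  -4  -1   0 ]
R4 <- R4 - (-1)*R1:  [  0  -5  -3  -3   1 ]
R2 <-> R3   (pivot in column 2 was zero)
[ 4  -3   1  -2   1 ]
[ 0   1   0   6  -4 ]
[ 0   0   0   0   0 ]
[ 0  -5  -3  -3   1 ]
R4 <- R4 - (-5)*R2:  [   0    0   -3   27  -19 ]
R3 <-> R4   (pivot in column 3 was zero)
[ 4  -3   1  -2    1 ]
[ 0   1   0   6   -4 ]
[ 0   0  -3  27  -19 ]
[ 0   0   0   0    0 ]
Row echelon form:
[ 4  -3   1  -2    1 ]
[ 0   1   0   6   -4 ]
[ 0   0  -3  27  -19 ]
[ 0   0   0   0    0 ]
Nonzero rows / pivot columns: 3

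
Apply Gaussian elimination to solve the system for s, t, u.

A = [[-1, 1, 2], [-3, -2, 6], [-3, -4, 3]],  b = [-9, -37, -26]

Forward elimination on [A|b]:
R2 <- R2 - (3)*R1:  [   0   -5    0  -10 ]
R3 <- R3 - (3)*R1:  [  0  -7  -3   1 ]
R3 <- R3 - (7/5)*R2:  [  0   0  -3  15 ]
Row echelon form:
[ -1   1   2  |   -9 ]
[  0  -5   0  |  -10 ]
[  0   0  -3  |   15 ]
Back-substitution:
u = (15) / -3 = -5
t = (-10) / -5 = 2
s = (-9 - (1)*(2) - (2)*(-5)) / -1 = 1

(1, 2, -5)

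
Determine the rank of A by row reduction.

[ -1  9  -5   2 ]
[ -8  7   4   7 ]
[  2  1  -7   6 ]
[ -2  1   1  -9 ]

Row reduction:
R2 <- R2 - (8)*R1:  [   0  -65   44   -9 ]
R3 <- R3 - (-2)*R1:  [   0   19  -17   10 ]
R4 <- R4 - (2)*R1:  [   0  -17   11  -13 ]
R3 <- R3 - (-19/65)*R2:  [       0        0  -269/65   479/65 ]
R4 <- R4 - (17/65)*R2:  [       0        0   -33/65  -692/65 ]
R4 <- R4 - (33/269)*R3:  [         0          0          0  -3107/269 ]
Row echelon form:
[ -1    9       -5          2 ]
[  0  -65       44         -9 ]
[  0    0  -269/65     479/65 ]
[  0    0        0  -3107/269 ]
Nonzero rows / pivot columns: 4

rank(A) = 4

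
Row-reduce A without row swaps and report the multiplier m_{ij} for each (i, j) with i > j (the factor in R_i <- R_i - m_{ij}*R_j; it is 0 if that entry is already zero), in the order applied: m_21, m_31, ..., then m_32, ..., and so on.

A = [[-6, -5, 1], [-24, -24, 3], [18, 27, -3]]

Forward elimination:
R2 <- R2 - (4)*R1:  [  0  -4  -1 ]
R3 <- R3 - (-3)*R1:  [  0  12   0 ]
R3 <- R3 - (-3)*R2:  [  0   0  -3 ]
Multipliers (in order of application): m_{21} = 4, m_{31} = -3, m_{32} = -3

multipliers: 4, -3, -3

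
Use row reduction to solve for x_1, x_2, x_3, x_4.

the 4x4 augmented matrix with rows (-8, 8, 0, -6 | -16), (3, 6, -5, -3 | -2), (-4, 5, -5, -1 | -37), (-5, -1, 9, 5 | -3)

Forward elimination on [A|b]:
R2 <- R2 - (-3/8)*R1:  [     0      9     -5  -21/4     -8 ]
R3 <- R3 - (1/2)*R1:  [   0    1   -5    2  -29 ]
R4 <- R4 - (5/8)*R1:  [    0    -6     9  35/4     7 ]
R3 <- R3 - (1/9)*R2:  [      0       0   -40/9   31/12  -253/9 ]
R4 <- R4 - (-2/3)*R2:  [    0     0  17/3  21/4   5/3 ]
R4 <- R4 - (-51/40)*R3:  [        0         0         0  1367/160  -1367/40 ]
Row echelon form:
[ -8  8      0        -6  |       -16 ]
[  0  9     -5     -21/4  |        -8 ]
[  0  0  -40/9     31/12  |    -253/9 ]
[  0  0      0  1367/160  |  -1367/40 ]
Back-substitution:
x_4 = (-1367/40) / (1367/160) = -4
x_3 = (-253/9 - (31/12)*(-4)) / (-40/9) = 4
x_2 = (-8 - (-5)*(4) - (-21/4)*(-4)) / 9 = -1
x_1 = (-16 - (8)*(-1) - (-6)*(-4)) / -8 = 4

(4, -1, 4, -4)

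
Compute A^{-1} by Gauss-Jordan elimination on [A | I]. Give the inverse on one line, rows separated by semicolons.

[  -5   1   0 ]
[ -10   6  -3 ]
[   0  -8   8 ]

Gauss-Jordan on [A | I]:
R1 <- (1/-5)*R1:  [    1  -1/5     0  |  -1/5     0     0 ]
R2 <- R2 - (-10)*R1:  [  0   4  -3  |  -2   1   0 ]
R2 <- (1/4)*R2:  [    0     1  -3/4  |  -1/2   1/4     0 ]
R1 <- R1 - (-1/5)*R2:  [     1      0  -3/20  |  -3/10   1/20      0 ]
R3 <- R3 - (-8)*R2:  [  0   0   2  |  -4   2   1 ]
R3 <- (1/2)*R3:  [   0    0    1  |   -2    1  1/2 ]
R1 <- R1 - (-3/20)*R3:  [    1     0     0  |  -3/5   1/5  3/40 ]
R2 <- R2 - (-3/4)*R3:  [   0    1    0  |   -2    1  3/8 ]
Right block of [I | A^{-1}] is the inverse:
[ -3/5  1/5  3/40 ]
[   -2    1   3/8 ]
[   -2    1   1/2 ]

inverse = [-3/5 1/5 3/40; -2 1 3/8; -2 1 1/2]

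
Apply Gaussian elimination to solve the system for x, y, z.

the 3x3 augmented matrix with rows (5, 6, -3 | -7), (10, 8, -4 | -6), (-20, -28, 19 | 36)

Forward elimination on [A|b]:
R2 <- R2 - (2)*R1:  [  0  -4   2   8 ]
R3 <- R3 - (-4)*R1:  [  0  -4   7   8 ]
R3 <- R3 - (1)*R2:  [ 0  0  5  0 ]
Row echelon form:
[ 5   6  -3  |  -7 ]
[ 0  -4   2  |   8 ]
[ 0   0   5  |   0 ]
Back-substitution:
z = (0) / 5 = 0
y = (8 - (2)*(0)) / -4 = -2
x = (-7 - (6)*(-2) - (-3)*(0)) / 5 = 1

(1, -2, 0)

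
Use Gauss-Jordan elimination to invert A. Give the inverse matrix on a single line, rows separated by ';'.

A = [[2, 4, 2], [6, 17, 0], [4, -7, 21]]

Gauss-Jordan on [A | I]:
R1 <- (1/2)*R1:  [   1    2    1  |  1/2    0    0 ]
R2 <- R2 - (6)*R1:  [  0   5  -6  |  -3   1   0 ]
R3 <- R3 - (4)*R1:  [   0  -15   17  |   -2    0    1 ]
R2 <- (1/5)*R2:  [    0     1  -6/5  |  -3/5   1/5     0 ]
R1 <- R1 - (2)*R2:  [     1      0   17/5  |  17/10   -2/5      0 ]
R3 <- R3 - (-15)*R2:  [   0    0   -1  |  -11    3    1 ]
R3 <- (1/-1)*R3:  [  0   0   1  |  11  -3  -1 ]
R1 <- R1 - (17/5)*R3:  [       1        0        0  |  -357/10     49/5     17/5 ]
R2 <- R2 - (-6/5)*R3:  [     0      1      0  |   63/5  -17/5   -6/5 ]
Right block of [I | A^{-1}] is the inverse:
[ -357/10   49/5  17/5 ]
[    63/5  -17/5  -6/5 ]
[      11     -3    -1 ]

inverse = [-357/10 49/5 17/5; 63/5 -17/5 -6/5; 11 -3 -1]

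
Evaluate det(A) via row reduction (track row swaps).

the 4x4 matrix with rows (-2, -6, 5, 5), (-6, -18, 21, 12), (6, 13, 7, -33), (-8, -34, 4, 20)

det(A) = -360

Forward elimination:
R2 <- R2 - (3)*R1:  [  0   0   6  -3 ]
R3 <- R3 - (-3)*R1:  [   0   -5   22  -18 ]
R4 <- R4 - (4)*R1:  [   0  -10  -16    0 ]
R2 <-> R3   (pivot in column 2 was zero)
[ -2   -6    5    5 ]
[  0   -5   22  -18 ]
[  0    0    6   -3 ]
[  0  -10  -16    0 ]
R4 <- R4 - (2)*R2:  [   0    0  -60   36 ]
R4 <- R4 - (-10)*R3:  [ 0  0  0  6 ]
Upper-triangular form:
[ -2  -6   5    5 ]
[  0  -5  22  -18 ]
[  0   0   6   -3 ]
[  0   0   0    6 ]
det(A) = (-1)^1 * (-2) * (-5) * (6) * (6) = -360  (1 row swap -> sign -1)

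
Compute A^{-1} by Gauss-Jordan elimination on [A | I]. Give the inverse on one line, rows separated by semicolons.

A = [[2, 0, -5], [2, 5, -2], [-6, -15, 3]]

inverse = [1/2 -5/2 -5/6; -1/5 4/5 1/5; 0 -1 -1/3]

Gauss-Jordan on [A | I]:
R1 <- (1/2)*R1:  [    1     0  -5/2  |   1/2     0     0 ]
R2 <- R2 - (2)*R1:  [  0   5   3  |  -1   1   0 ]
R3 <- R3 - (-6)*R1:  [   0  -15  -12  |    3    0    1 ]
R2 <- (1/5)*R2:  [    0     1   3/5  |  -1/5   1/5     0 ]
R3 <- R3 - (-15)*R2:  [  0   0  -3  |   0   3   1 ]
R3 <- (1/-3)*R3:  [    0     0     1  |     0    -1  -1/3 ]
R1 <- R1 - (-5/2)*R3:  [    1     0     0  |   1/2  -5/2  -5/6 ]
R2 <- R2 - (3/5)*R3:  [    0     1     0  |  -1/5   4/5   1/5 ]
Right block of [I | A^{-1}] is the inverse:
[  1/2  -5/2  -5/6 ]
[ -1/5   4/5   1/5 ]
[    0    -1  -1/3 ]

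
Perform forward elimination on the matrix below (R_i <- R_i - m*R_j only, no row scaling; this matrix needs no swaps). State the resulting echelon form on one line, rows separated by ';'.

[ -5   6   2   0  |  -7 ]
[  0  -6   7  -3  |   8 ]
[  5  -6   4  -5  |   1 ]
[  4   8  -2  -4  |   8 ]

REF = [-5 6 2 0 -7; 0 -6 7 -3 8; 0 0 6 -5 -6; 0 0 0 77/45 34]

Forward elimination:
R3 <- R3 - (-1)*R1:  [  0   0   6  -5  -6 ]
R4 <- R4 - (-4/5)*R1:  [    0  64/5  -2/5    -4  12/5 ]
R4 <- R4 - (-32/15)*R2:  [      0       0  218/15   -52/5  292/15 ]
R4 <- R4 - (109/45)*R3:  [     0      0      0  77/45     34 ]
Row echelon form:
[ -5   6  2      0  |  -7 ]
[  0  -6  7     -3  |   8 ]
[  0   0  6     -5  |  -6 ]
[  0   0  0  77/45  |  34 ]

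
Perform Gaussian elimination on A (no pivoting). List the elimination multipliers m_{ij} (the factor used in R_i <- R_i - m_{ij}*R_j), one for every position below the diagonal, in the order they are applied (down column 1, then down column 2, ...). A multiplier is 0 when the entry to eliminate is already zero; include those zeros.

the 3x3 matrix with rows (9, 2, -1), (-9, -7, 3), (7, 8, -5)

Forward elimination:
R2 <- R2 - (-1)*R1:  [  0  -5   2 ]
R3 <- R3 - (7/9)*R1:  [     0   58/9  -38/9 ]
R3 <- R3 - (-58/45)*R2:  [      0       0  -74/45 ]
Multipliers (in order of application): m_{21} = -1, m_{31} = 7/9, m_{32} = -58/45

multipliers: -1, 7/9, -58/45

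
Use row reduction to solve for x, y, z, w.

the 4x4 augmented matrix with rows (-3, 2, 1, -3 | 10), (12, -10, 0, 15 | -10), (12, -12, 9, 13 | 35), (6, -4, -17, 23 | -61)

(-5, -2, 5, 2)

Forward elimination on [A|b]:
R2 <- R2 - (-4)*R1:  [  0  -2   4   3  30 ]
R3 <- R3 - (-4)*R1:  [  0  -4  13   1  75 ]
R4 <- R4 - (-2)*R1:  [   0    0  -15   17  -41 ]
R3 <- R3 - (2)*R2:  [  0   0   5  -5  15 ]
R4 <- R4 - (-3)*R3:  [ 0  0  0  2  4 ]
Row echelon form:
[ -3   2  1  -3  |  10 ]
[  0  -2  4   3  |  30 ]
[  0   0  5  -5  |  15 ]
[  0   0  0   2  |   4 ]
Back-substitution:
w = (4) / 2 = 2
z = (15 - (-5)*(2)) / 5 = 5
y = (30 - (4)*(5) - (3)*(2)) / -2 = -2
x = (10 - (2)*(-2) - (1)*(5) - (-3)*(2)) / -3 = -5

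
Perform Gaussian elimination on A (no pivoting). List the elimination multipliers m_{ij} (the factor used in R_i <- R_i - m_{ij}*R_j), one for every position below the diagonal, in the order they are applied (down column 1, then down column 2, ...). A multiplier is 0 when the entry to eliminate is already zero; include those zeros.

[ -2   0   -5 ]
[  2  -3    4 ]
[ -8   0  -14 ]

Forward elimination:
R2 <- R2 - (-1)*R1:  [  0  -3  -1 ]
R3 <- R3 - (4)*R1:  [ 0  0  6 ]
R3: entry in column 2 is already 0 -> m_{32} = 0 (no row operation needed)
Multipliers (in order of application): m_{21} = -1, m_{31} = 4, m_{32} = 0

multipliers: -1, 4, 0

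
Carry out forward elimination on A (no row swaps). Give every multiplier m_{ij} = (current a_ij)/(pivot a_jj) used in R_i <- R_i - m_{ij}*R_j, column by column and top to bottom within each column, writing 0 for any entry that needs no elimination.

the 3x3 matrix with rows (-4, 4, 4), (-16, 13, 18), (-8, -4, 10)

Forward elimination:
R2 <- R2 - (4)*R1:  [  0  -3   2 ]
R3 <- R3 - (2)*R1:  [   0  -12    2 ]
R3 <- R3 - (4)*R2:  [  0   0  -6 ]
Multipliers (in order of application): m_{21} = 4, m_{31} = 2, m_{32} = 4

multipliers: 4, 2, 4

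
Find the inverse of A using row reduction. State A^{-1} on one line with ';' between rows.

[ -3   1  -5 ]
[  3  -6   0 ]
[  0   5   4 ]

inverse = [8/5 29/15 2; 4/5 4/5 1; -1 -1 -1]

Gauss-Jordan on [A | I]:
R1 <- (1/-3)*R1:  [    1  -1/3   5/3  |  -1/3     0     0 ]
R2 <- R2 - (3)*R1:  [  0  -5  -5  |   1   1   0 ]
R2 <- (1/-5)*R2:  [    0     1     1  |  -1/5  -1/5     0 ]
R1 <- R1 - (-1/3)*R2:  [     1      0      2  |   -2/5  -1/15      0 ]
R3 <- R3 - (5)*R2:  [  0   0  -1  |   1   1   1 ]
R3 <- (1/-1)*R3:  [  0   0   1  |  -1  -1  -1 ]
R1 <- R1 - (2)*R3:  [     1      0      0  |    8/5  29/15      2 ]
R2 <- R2 - (1)*R3:  [   0    1    0  |  4/5  4/5    1 ]
Right block of [I | A^{-1}] is the inverse:
[ 8/5  29/15   2 ]
[ 4/5    4/5   1 ]
[  -1     -1  -1 ]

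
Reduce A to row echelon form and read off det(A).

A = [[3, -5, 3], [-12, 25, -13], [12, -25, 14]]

Forward elimination:
R2 <- R2 - (-4)*R1:  [  0   5  -1 ]
R3 <- R3 - (4)*R1:  [  0  -5   2 ]
R3 <- R3 - (-1)*R2:  [ 0  0  1 ]
Upper-triangular form:
[ 3  -5   3 ]
[ 0   5  -1 ]
[ 0   0   1 ]
det(A) = (-1)^0 * (3) * (5) * (1) = 15  (0 row swaps -> sign +1)

det(A) = 15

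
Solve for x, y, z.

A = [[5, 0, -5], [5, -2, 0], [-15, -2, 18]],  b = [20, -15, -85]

(-1, 5, -5)

Forward elimination on [A|b]:
R2 <- R2 - (1)*R1:  [   0   -2    5  -35 ]
R3 <- R3 - (-3)*R1:  [   0   -2    3  -25 ]
R3 <- R3 - (1)*R2:  [  0   0  -2  10 ]
Row echelon form:
[ 5   0  -5  |   20 ]
[ 0  -2   5  |  -35 ]
[ 0   0  -2  |   10 ]
Back-substitution:
z = (10) / -2 = -5
y = (-35 - (5)*(-5)) / -2 = 5
x = (20 - (-5)*(-5)) / 5 = -1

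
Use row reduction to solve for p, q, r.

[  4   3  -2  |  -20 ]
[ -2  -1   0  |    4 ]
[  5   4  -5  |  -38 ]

(-1, -2, 5)

Forward elimination on [A|b]:
R2 <- R2 - (-1/2)*R1:  [   0  1/2   -1   -6 ]
R3 <- R3 - (5/4)*R1:  [    0   1/4  -5/2   -13 ]
R3 <- R3 - (1/2)*R2:  [   0    0   -2  -10 ]
Row echelon form:
[ 4    3  -2  |  -20 ]
[ 0  1/2  -1  |   -6 ]
[ 0    0  -2  |  -10 ]
Back-substitution:
r = (-10) / -2 = 5
q = (-6 - (-1)*(5)) / (1/2) = -2
p = (-20 - (3)*(-2) - (-2)*(5)) / 4 = -1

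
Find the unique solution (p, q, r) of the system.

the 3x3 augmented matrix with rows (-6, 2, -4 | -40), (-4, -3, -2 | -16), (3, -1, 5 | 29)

(4, -2, 3)

Forward elimination on [A|b]:
R2 <- R2 - (2/3)*R1:  [     0  -13/3    2/3   32/3 ]
R3 <- R3 - (-1/2)*R1:  [ 0  0  3  9 ]
Row echelon form:
[ -6      2   -4  |   -40 ]
[  0  -13/3  2/3  |  32/3 ]
[  0      0    3  |     9 ]
Back-substitution:
r = (9) / 3 = 3
q = (32/3 - (2/3)*(3)) / (-13/3) = -2
p = (-40 - (2)*(-2) - (-4)*(3)) / -6 = 4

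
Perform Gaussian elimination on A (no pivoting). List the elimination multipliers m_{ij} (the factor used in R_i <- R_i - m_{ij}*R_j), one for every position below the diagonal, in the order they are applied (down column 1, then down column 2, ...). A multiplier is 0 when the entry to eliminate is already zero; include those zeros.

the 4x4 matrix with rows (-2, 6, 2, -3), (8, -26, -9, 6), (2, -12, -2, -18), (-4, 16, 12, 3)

Forward elimination:
R2 <- R2 - (-4)*R1:  [  0  -2  -1  -6 ]
R3 <- R3 - (-1)*R1:  [   0   -6    0  -21 ]
R4 <- R4 - (2)*R1:  [ 0  4  8  9 ]
R3 <- R3 - (3)*R2:  [  0   0   3  -3 ]
R4 <- R4 - (-2)*R2:  [  0   0   6  -3 ]
R4 <- R4 - (2)*R3:  [ 0  0  0  3 ]
Multipliers (in order of application): m_{21} = -4, m_{31} = -1, m_{41} = 2, m_{32} = 3, m_{42} = -2, m_{43} = 2

multipliers: -4, -1, 2, 3, -2, 2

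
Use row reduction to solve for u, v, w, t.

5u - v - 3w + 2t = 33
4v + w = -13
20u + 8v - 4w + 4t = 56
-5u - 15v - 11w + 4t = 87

(2, -2, -5, 3)

Forward elimination on [A|b]:
R3 <- R3 - (4)*R1:  [   0   12    8   -4  -76 ]
R4 <- R4 - (-1)*R1:  [   0  -16  -14    6  120 ]
R3 <- R3 - (3)*R2:  [   0    0    5   -4  -37 ]
R4 <- R4 - (-4)*R2:  [   0    0  -10    6   68 ]
R4 <- R4 - (-2)*R3:  [  0   0   0  -2  -6 ]
Row echelon form:
[ 5  -1  -3   2  |   33 ]
[ 0   4   1   0  |  -13 ]
[ 0   0   5  -4  |  -37 ]
[ 0   0   0  -2  |   -6 ]
Back-substitution:
t = (-6) / -2 = 3
w = (-37 - (-4)*(3)) / 5 = -5
v = (-13 - (1)*(-5)) / 4 = -2
u = (33 - (-1)*(-2) - (-3)*(-5) - (2)*(3)) / 5 = 2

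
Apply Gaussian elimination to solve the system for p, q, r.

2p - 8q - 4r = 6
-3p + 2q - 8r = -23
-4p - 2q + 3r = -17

(5, 0, 1)

Forward elimination on [A|b]:
R2 <- R2 - (-3/2)*R1:  [   0  -10  -14  -14 ]
R3 <- R3 - (-2)*R1:  [   0  -18   -5   -5 ]
R3 <- R3 - (9/5)*R2:  [     0      0  101/5  101/5 ]
Row echelon form:
[ 2   -8     -4  |      6 ]
[ 0  -10    -14  |    -14 ]
[ 0    0  101/5  |  101/5 ]
Back-substitution:
r = (101/5) / (101/5) = 1
q = (-14 - (-14)*(1)) / -10 = 0
p = (6 - (-8)*(0) - (-4)*(1)) / 2 = 5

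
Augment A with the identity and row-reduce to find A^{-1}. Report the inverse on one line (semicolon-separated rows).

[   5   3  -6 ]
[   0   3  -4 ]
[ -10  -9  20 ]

Gauss-Jordan on [A | I]:
R1 <- (1/5)*R1:  [    1   3/5  -6/5  |   1/5     0     0 ]
R3 <- R3 - (-10)*R1:  [  0  -3   8  |   2   0   1 ]
R2 <- (1/3)*R2:  [    0     1  -4/3  |     0   1/3     0 ]
R1 <- R1 - (3/5)*R2:  [    1     0  -2/5  |   1/5  -1/5     0 ]
R3 <- R3 - (-3)*R2:  [ 0  0  4  |  2  1  1 ]
R3 <- (1/4)*R3:  [   0    0    1  |  1/2  1/4  1/4 ]
R1 <- R1 - (-2/5)*R3:  [     1      0      0  |    2/5  -1/10   1/10 ]
R2 <- R2 - (-4/3)*R3:  [   0    1    0  |  2/3  2/3  1/3 ]
Right block of [I | A^{-1}] is the inverse:
[ 2/5  -1/10  1/10 ]
[ 2/3    2/3   1/3 ]
[ 1/2    1/4   1/4 ]

inverse = [2/5 -1/10 1/10; 2/3 2/3 1/3; 1/2 1/4 1/4]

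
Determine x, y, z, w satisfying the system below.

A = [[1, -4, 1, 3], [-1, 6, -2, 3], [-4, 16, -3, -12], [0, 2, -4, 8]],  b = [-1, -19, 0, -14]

Forward elimination on [A|b]:
R2 <- R2 - (-1)*R1:  [   0    2   -1    6  -20 ]
R3 <- R3 - (-4)*R1:  [  0   0   1   0  -4 ]
R4 <- R4 - (1)*R2:  [  0   0  -3   2   6 ]
R4 <- R4 - (-3)*R3:  [  0   0   0   2  -6 ]
Row echelon form:
[ 1  -4   1  3  |   -1 ]
[ 0   2  -1  6  |  -20 ]
[ 0   0   1  0  |   -4 ]
[ 0   0   0  2  |   -6 ]
Back-substitution:
w = (-6) / 2 = -3
z = (-4) / 1 = -4
y = (-20 - (-1)*(-4) - (6)*(-3)) / 2 = -3
x = (-1 - (-4)*(-3) - (1)*(-4) - (3)*(-3)) / 1 = 0

(0, -3, -4, -3)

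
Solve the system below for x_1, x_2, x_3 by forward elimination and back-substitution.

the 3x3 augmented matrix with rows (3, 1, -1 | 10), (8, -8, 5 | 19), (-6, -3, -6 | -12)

Forward elimination on [A|b]:
R2 <- R2 - (8/3)*R1:  [     0  -32/3   23/3  -23/3 ]
R3 <- R3 - (-2)*R1:  [  0  -1  -8   8 ]
R3 <- R3 - (3/32)*R2:  [       0        0  -279/32   279/32 ]
Row echelon form:
[ 3      1       -1  |      10 ]
[ 0  -32/3     23/3  |   -23/3 ]
[ 0      0  -279/32  |  279/32 ]
Back-substitution:
x_3 = (279/32) / (-279/32) = -1
x_2 = (-23/3 - (23/3)*(-1)) / (-32/3) = 0
x_1 = (10 - (1)*(0) - (-1)*(-1)) / 3 = 3

(3, 0, -1)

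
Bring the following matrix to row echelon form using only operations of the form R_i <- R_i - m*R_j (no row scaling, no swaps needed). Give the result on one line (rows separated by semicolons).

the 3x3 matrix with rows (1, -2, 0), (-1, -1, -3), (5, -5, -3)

REF = [1 -2 0; 0 -3 -3; 0 0 -8]

Forward elimination:
R2 <- R2 - (-1)*R1:  [  0  -3  -3 ]
R3 <- R3 - (5)*R1:  [  0   5  -3 ]
R3 <- R3 - (-5/3)*R2:  [  0   0  -8 ]
Row echelon form:
[ 1  -2   0 ]
[ 0  -3  -3 ]
[ 0   0  -8 ]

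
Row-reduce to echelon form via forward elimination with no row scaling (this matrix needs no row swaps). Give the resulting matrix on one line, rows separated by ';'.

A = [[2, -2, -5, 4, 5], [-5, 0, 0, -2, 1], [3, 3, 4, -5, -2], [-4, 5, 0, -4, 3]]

REF = [2 -2 -5 4 5; 0 -5 -25/2 8 27/2; 0 0 -7/2 -7/5 67/10; 0 0 0 53/5 -288/35]

Forward elimination:
R2 <- R2 - (-5/2)*R1:  [     0     -5  -25/2      8   27/2 ]
R3 <- R3 - (3/2)*R1:  [     0      6   23/2    -11  -19/2 ]
R4 <- R4 - (-2)*R1:  [   0    1  -10    4   13 ]
R3 <- R3 - (-6/5)*R2:  [     0      0   -7/2   -7/5  67/10 ]
R4 <- R4 - (-1/5)*R2:  [      0       0   -25/2    28/5  157/10 ]
R4 <- R4 - (25/7)*R3:  [       0        0        0     53/5  -288/35 ]
Row echelon form:
[ 2  -2     -5     4        5 ]
[ 0  -5  -25/2     8     27/2 ]
[ 0   0   -7/2  -7/5    67/10 ]
[ 0   0      0  53/5  -288/35 ]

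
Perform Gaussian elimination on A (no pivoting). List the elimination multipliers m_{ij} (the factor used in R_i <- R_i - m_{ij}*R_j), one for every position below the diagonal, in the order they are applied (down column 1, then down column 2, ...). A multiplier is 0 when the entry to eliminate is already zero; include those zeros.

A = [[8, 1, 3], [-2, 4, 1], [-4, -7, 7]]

Forward elimination:
R2 <- R2 - (-1/4)*R1:  [    0  17/4   7/4 ]
R3 <- R3 - (-1/2)*R1:  [     0  -13/2   17/2 ]
R3 <- R3 - (-26/17)*R2:  [      0       0  190/17 ]
Multipliers (in order of application): m_{21} = -1/4, m_{31} = -1/2, m_{32} = -26/17

multipliers: -1/4, -1/2, -26/17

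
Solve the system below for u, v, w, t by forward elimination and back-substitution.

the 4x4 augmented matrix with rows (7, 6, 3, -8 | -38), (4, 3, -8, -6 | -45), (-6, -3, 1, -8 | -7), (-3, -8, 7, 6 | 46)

Forward elimination on [A|b]:
R2 <- R2 - (4/7)*R1:  [      0    -3/7   -68/7   -10/7  -163/7 ]
R3 <- R3 - (-6/7)*R1:  [      0    15/7    25/7  -104/7  -277/7 ]
R4 <- R4 - (-3/7)*R1:  [     0  -38/7   58/7   18/7  208/7 ]
R3 <- R3 - (-5)*R2:  [    0     0   -45   -22  -156 ]
R4 <- R4 - (38/3)*R2:  [     0      0  394/3   62/3  974/3 ]
R4 <- R4 - (-394/135)*R3:  [         0          0          0  -5878/135   -5878/45 ]
Row echelon form:
[ 7     6      3         -8  |       -38 ]
[ 0  -3/7  -68/7      -10/7  |    -163/7 ]
[ 0     0    -45        -22  |      -156 ]
[ 0     0      0  -5878/135  |  -5878/45 ]
Back-substitution:
t = (-5878/45) / (-5878/135) = 3
w = (-156 - (-22)*(3)) / -45 = 2
v = (-163/7 - (-68/7)*(2) - (-10/7)*(3)) / (-3/7) = -1
u = (-38 - (6)*(-1) - (3)*(2) - (-8)*(3)) / 7 = -2

(-2, -1, 2, 3)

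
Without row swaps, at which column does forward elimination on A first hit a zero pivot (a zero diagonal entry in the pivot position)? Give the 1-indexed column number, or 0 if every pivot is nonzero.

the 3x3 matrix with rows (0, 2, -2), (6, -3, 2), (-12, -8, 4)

Naive forward elimination:
Pivot entry (1,1) is zero but row 2 has 6 in column 1 -> naive elimination stops; a row interchange (e.g. R1 <-> R2) would be required here.

first zero-pivot column = 1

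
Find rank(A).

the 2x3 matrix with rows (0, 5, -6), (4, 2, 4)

rank(A) = 2

Row reduction:
R1 <-> R2   (pivot in column 1 was zero)
[ 4  2   4 ]
[ 0  5  -6 ]
Row echelon form:
[ 4  2   4 ]
[ 0  5  -6 ]
Nonzero rows / pivot columns: 2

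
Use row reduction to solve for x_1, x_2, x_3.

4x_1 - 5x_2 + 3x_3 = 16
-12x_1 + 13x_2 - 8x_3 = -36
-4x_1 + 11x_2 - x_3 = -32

(-4, -4, 4)

Forward elimination on [A|b]:
R2 <- R2 - (-3)*R1:  [  0  -2   1  12 ]
R3 <- R3 - (-1)*R1:  [   0    6    2  -16 ]
R3 <- R3 - (-3)*R2:  [  0   0   5  20 ]
Row echelon form:
[ 4  -5  3  |  16 ]
[ 0  -2  1  |  12 ]
[ 0   0  5  |  20 ]
Back-substitution:
x_3 = (20) / 5 = 4
x_2 = (12 - (1)*(4)) / -2 = -4
x_1 = (16 - (-5)*(-4) - (3)*(4)) / 4 = -4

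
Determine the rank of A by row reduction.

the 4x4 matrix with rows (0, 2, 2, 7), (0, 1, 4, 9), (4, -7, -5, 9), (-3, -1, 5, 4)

rank(A) = 4

Row reduction:
R1 <-> R3   (pivot in column 1 was zero)
[  4  -7  -5  9 ]
[  0   1   4  9 ]
[  0   2   2  7 ]
[ -3  -1   5  4 ]
R4 <- R4 - (-3/4)*R1:  [     0  -25/4    5/4   43/4 ]
R3 <- R3 - (2)*R2:  [   0    0   -6  -11 ]
R4 <- R4 - (-25/4)*R2:  [     0      0  105/4     67 ]
R4 <- R4 - (-35/8)*R3:  [     0      0      0  151/8 ]
Row echelon form:
[ 4  -7  -5      9 ]
[ 0   1   4      9 ]
[ 0   0  -6    -11 ]
[ 0   0   0  151/8 ]
Nonzero rows / pivot columns: 4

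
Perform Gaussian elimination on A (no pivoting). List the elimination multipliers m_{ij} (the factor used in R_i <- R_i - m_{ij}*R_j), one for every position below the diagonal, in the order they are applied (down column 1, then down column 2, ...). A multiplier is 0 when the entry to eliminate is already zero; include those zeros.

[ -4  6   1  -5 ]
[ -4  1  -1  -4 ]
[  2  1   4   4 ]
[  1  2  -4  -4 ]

multipliers: 1, -1/2, -1/4, -4/5, -7/10, -103/58

Forward elimination:
R2 <- R2 - (1)*R1:  [  0  -5  -2   1 ]
R3 <- R3 - (-1/2)*R1:  [   0    4  9/2  3/2 ]
R4 <- R4 - (-1/4)*R1:  [     0    7/2  -15/4  -21/4 ]
R3 <- R3 - (-4/5)*R2:  [     0      0  29/10  23/10 ]
R4 <- R4 - (-7/10)*R2:  [       0        0  -103/20   -91/20 ]
R4 <- R4 - (-103/58)*R3:  [      0       0       0  -27/58 ]
Multipliers (in order of application): m_{21} = 1, m_{31} = -1/2, m_{41} = -1/4, m_{32} = -4/5, m_{42} = -7/10, m_{43} = -103/58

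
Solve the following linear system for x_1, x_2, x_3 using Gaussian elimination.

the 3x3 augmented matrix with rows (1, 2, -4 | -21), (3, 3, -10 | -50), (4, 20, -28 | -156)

(1, -1, 5)

Forward elimination on [A|b]:
R2 <- R2 - (3)*R1:  [  0  -3   2  13 ]
R3 <- R3 - (4)*R1:  [   0   12  -12  -72 ]
R3 <- R3 - (-4)*R2:  [   0    0   -4  -20 ]
Row echelon form:
[ 1   2  -4  |  -21 ]
[ 0  -3   2  |   13 ]
[ 0   0  -4  |  -20 ]
Back-substitution:
x_3 = (-20) / -4 = 5
x_2 = (13 - (2)*(5)) / -3 = -1
x_1 = (-21 - (2)*(-1) - (-4)*(5)) / 1 = 1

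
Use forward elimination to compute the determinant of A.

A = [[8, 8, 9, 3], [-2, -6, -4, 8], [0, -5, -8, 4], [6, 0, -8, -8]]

Forward elimination:
R2 <- R2 - (-1/4)*R1:  [    0    -4  -7/4  35/4 ]
R4 <- R4 - (3/4)*R1:  [     0     -6  -59/4  -41/4 ]
R3 <- R3 - (5/4)*R2:  [       0        0   -93/16  -111/16 ]
R4 <- R4 - (3/2)*R2:  [      0       0   -97/8  -187/8 ]
R4 <- R4 - (194/93)*R3:  [       0        0        0  -276/31 ]
Upper-triangular form:
[ 8   8       9        3 ]
[ 0  -4    -7/4     35/4 ]
[ 0   0  -93/16  -111/16 ]
[ 0   0       0  -276/31 ]
det(A) = (-1)^0 * (8) * (-4) * (-93/16) * (-276/31) = -1656  (0 row swaps -> sign +1)

det(A) = -1656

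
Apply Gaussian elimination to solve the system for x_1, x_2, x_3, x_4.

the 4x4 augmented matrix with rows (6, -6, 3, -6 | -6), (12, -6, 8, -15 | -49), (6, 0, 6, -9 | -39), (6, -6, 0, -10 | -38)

Forward elimination on [A|b]:
R2 <- R2 - (2)*R1:  [   0    6    2   -3  -37 ]
R3 <- R3 - (1)*R1:  [   0    6    3   -3  -33 ]
R4 <- R4 - (1)*R1:  [   0    0   -3   -4  -32 ]
R3 <- R3 - (1)*R2:  [ 0  0  1  0  4 ]
R4 <- R4 - (-3)*R3:  [   0    0    0   -4  -20 ]
Row echelon form:
[ 6  -6  3  -6  |   -6 ]
[ 0   6  2  -3  |  -37 ]
[ 0   0  1   0  |    4 ]
[ 0   0  0  -4  |  -20 ]
Back-substitution:
x_4 = (-20) / -4 = 5
x_3 = (4) / 1 = 4
x_2 = (-37 - (2)*(4) - (-3)*(5)) / 6 = -5
x_1 = (-6 - (-6)*(-5) - (3)*(4) - (-6)*(5)) / 6 = -3

(-3, -5, 4, 5)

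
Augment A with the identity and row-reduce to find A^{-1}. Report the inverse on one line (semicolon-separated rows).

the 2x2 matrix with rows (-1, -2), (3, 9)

Gauss-Jordan on [A | I]:
R1 <- (1/-1)*R1:  [  1   2  |  -1   0 ]
R2 <- R2 - (3)*R1:  [ 0  3  |  3  1 ]
R2 <- (1/3)*R2:  [   0    1  |    1  1/3 ]
R1 <- R1 - (2)*R2:  [    1     0  |    -3  -2/3 ]
Right block of [I | A^{-1}] is the inverse:
[ -3  -2/3 ]
[  1   1/3 ]

inverse = [-3 -2/3; 1 1/3]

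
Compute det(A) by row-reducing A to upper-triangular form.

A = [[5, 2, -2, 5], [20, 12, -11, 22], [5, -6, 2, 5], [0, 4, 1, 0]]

det(A) = -240

Forward elimination:
R2 <- R2 - (4)*R1:  [  0   4  -3   2 ]
R3 <- R3 - (1)*R1:  [  0  -8   4   0 ]
R3 <- R3 - (-2)*R2:  [  0   0  -2   4 ]
R4 <- R4 - (1)*R2:  [  0   0   4  -2 ]
R4 <- R4 - (-2)*R3:  [ 0  0  0  6 ]
Upper-triangular form:
[ 5  2  -2  5 ]
[ 0  4  -3  2 ]
[ 0  0  -2  4 ]
[ 0  0   0  6 ]
det(A) = (-1)^0 * (5) * (4) * (-2) * (6) = -240  (0 row swaps -> sign +1)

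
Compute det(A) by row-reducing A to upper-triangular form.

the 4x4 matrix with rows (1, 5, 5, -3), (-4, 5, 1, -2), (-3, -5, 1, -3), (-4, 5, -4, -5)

det(A) = -1370

Forward elimination:
R2 <- R2 - (-4)*R1:  [   0   25   21  -14 ]
R3 <- R3 - (-3)*R1:  [   0   10   16  -12 ]
R4 <- R4 - (-4)*R1:  [   0   25   16  -17 ]
R3 <- R3 - (2/5)*R2:  [     0      0   38/5  -32/5 ]
R4 <- R4 - (1)*R2:  [  0   0  -5  -3 ]
R4 <- R4 - (-25/38)*R3:  [       0        0        0  -137/19 ]
Upper-triangular form:
[ 1   5     5       -3 ]
[ 0  25    21      -14 ]
[ 0   0  38/5    -32/5 ]
[ 0   0     0  -137/19 ]
det(A) = (-1)^0 * (1) * (25) * (38/5) * (-137/19) = -1370  (0 row swaps -> sign +1)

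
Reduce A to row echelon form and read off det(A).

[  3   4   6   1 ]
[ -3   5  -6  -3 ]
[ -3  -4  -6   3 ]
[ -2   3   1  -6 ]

det(A) = -540

Forward elimination:
R2 <- R2 - (-1)*R1:  [  0   9   0  -2 ]
R3 <- R3 - (-1)*R1:  [ 0  0  0  4 ]
R4 <- R4 - (-2/3)*R1:  [     0   17/3      5  -16/3 ]
R4 <- R4 - (17/27)*R2:  [       0        0        5  -110/27 ]
R3 <-> R4   (pivot in column 3 was zero)
[ 3  4  6        1 ]
[ 0  9  0       -2 ]
[ 0  0  5  -110/27 ]
[ 0  0  0        4 ]
Upper-triangular form:
[ 3  4  6        1 ]
[ 0  9  0       -2 ]
[ 0  0  5  -110/27 ]
[ 0  0  0        4 ]
det(A) = (-1)^1 * (3) * (9) * (5) * (4) = -540  (1 row swap -> sign -1)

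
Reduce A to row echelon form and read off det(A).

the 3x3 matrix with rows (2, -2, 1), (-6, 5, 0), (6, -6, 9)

det(A) = -12

Forward elimination:
R2 <- R2 - (-3)*R1:  [  0  -1   3 ]
R3 <- R3 - (3)*R1:  [ 0  0  6 ]
Upper-triangular form:
[ 2  -2  1 ]
[ 0  -1  3 ]
[ 0   0  6 ]
det(A) = (-1)^0 * (2) * (-1) * (6) = -12  (0 row swaps -> sign +1)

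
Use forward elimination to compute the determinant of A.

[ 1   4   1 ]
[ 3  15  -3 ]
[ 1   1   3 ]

Forward elimination:
R2 <- R2 - (3)*R1:  [  0   3  -6 ]
R3 <- R3 - (1)*R1:  [  0  -3   2 ]
R3 <- R3 - (-1)*R2:  [  0   0  -4 ]
Upper-triangular form:
[ 1  4   1 ]
[ 0  3  -6 ]
[ 0  0  -4 ]
det(A) = (-1)^0 * (1) * (3) * (-4) = -12  (0 row swaps -> sign +1)

det(A) = -12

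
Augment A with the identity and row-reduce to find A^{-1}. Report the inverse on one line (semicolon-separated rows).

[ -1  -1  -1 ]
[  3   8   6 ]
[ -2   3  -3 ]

Gauss-Jordan on [A | I]:
R1 <- (1/-1)*R1:  [  1   1   1  |  -1   0   0 ]
R2 <- R2 - (3)*R1:  [ 0  5  3  |  3  1  0 ]
R3 <- R3 - (-2)*R1:  [  0   5  -1  |  -2   0   1 ]
R2 <- (1/5)*R2:  [   0    1  3/5  |  3/5  1/5    0 ]
R1 <- R1 - (1)*R2:  [    1     0   2/5  |  -8/5  -1/5     0 ]
R3 <- R3 - (5)*R2:  [  0   0  -4  |  -5  -1   1 ]
R3 <- (1/-4)*R3:  [    0     0     1  |   5/4   1/4  -1/4 ]
R1 <- R1 - (2/5)*R3:  [      1       0       0  |  -21/10   -3/10    1/10 ]
R2 <- R2 - (3/5)*R3:  [     0      1      0  |  -3/20   1/20   3/20 ]
Right block of [I | A^{-1}] is the inverse:
[ -21/10  -3/10  1/10 ]
[  -3/20   1/20  3/20 ]
[    5/4    1/4  -1/4 ]

inverse = [-21/10 -3/10 1/10; -3/20 1/20 3/20; 5/4 1/4 -1/4]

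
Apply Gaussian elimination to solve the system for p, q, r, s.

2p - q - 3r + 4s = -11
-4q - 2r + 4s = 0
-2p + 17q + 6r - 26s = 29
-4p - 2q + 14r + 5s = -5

(-1, -3, 0, -3)

Forward elimination on [A|b]:
R3 <- R3 - (-1)*R1:  [   0   16    3  -22   18 ]
R4 <- R4 - (-2)*R1:  [   0   -4    8   13  -27 ]
R3 <- R3 - (-4)*R2:  [  0   0  -5  -6  18 ]
R4 <- R4 - (1)*R2:  [   0    0   10    9  -27 ]
R4 <- R4 - (-2)*R3:  [  0   0   0  -3   9 ]
Row echelon form:
[ 2  -1  -3   4  |  -11 ]
[ 0  -4  -2   4  |    0 ]
[ 0   0  -5  -6  |   18 ]
[ 0   0   0  -3  |    9 ]
Back-substitution:
s = (9) / -3 = -3
r = (18 - (-6)*(-3)) / -5 = 0
q = (0 - (-2)*(0) - (4)*(-3)) / -4 = -3
p = (-11 - (-1)*(-3) - (-3)*(0) - (4)*(-3)) / 2 = -1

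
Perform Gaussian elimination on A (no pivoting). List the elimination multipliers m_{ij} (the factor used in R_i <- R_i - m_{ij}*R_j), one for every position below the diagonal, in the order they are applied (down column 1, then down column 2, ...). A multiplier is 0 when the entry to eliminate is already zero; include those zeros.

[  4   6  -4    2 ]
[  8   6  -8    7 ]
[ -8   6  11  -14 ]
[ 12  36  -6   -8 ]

multipliers: 2, -2, 3, -3, -3, 2

Forward elimination:
R2 <- R2 - (2)*R1:  [  0  -6   0   3 ]
R3 <- R3 - (-2)*R1:  [   0   18    3  -10 ]
R4 <- R4 - (3)*R1:  [   0   18    6  -14 ]
R3 <- R3 - (-3)*R2:  [  0   0   3  -1 ]
R4 <- R4 - (-3)*R2:  [  0   0   6  -5 ]
R4 <- R4 - (2)*R3:  [  0   0   0  -3 ]
Multipliers (in order of application): m_{21} = 2, m_{31} = -2, m_{41} = 3, m_{32} = -3, m_{42} = -3, m_{43} = 2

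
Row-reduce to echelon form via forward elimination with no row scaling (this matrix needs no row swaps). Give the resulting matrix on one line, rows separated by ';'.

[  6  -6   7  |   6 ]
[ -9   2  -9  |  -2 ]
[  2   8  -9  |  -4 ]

REF = [6 -6 7 6; 0 -7 3/2 7; 0 0 -193/21 4]

Forward elimination:
R2 <- R2 - (-3/2)*R1:  [   0   -7  3/2    7 ]
R3 <- R3 - (1/3)*R1:  [     0     10  -34/3     -6 ]
R3 <- R3 - (-10/7)*R2:  [       0        0  -193/21        4 ]
Row echelon form:
[ 6  -6        7  |  6 ]
[ 0  -7      3/2  |  7 ]
[ 0   0  -193/21  |  4 ]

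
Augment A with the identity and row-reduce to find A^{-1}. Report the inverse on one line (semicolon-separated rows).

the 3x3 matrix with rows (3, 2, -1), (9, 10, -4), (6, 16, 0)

inverse = [16/15 -4/15 1/30; -2/5 1/10 1/20; 7/5 -3/5 1/5]

Gauss-Jordan on [A | I]:
R1 <- (1/3)*R1:  [    1   2/3  -1/3  |   1/3     0     0 ]
R2 <- R2 - (9)*R1:  [  0   4  -1  |  -3   1   0 ]
R3 <- R3 - (6)*R1:  [  0  12   2  |  -2   0   1 ]
R2 <- (1/4)*R2:  [    0     1  -1/4  |  -3/4   1/4     0 ]
R1 <- R1 - (2/3)*R2:  [    1     0  -1/6  |   5/6  -1/6     0 ]
R3 <- R3 - (12)*R2:  [  0   0   5  |   7  -3   1 ]
R3 <- (1/5)*R3:  [    0     0     1  |   7/5  -3/5   1/5 ]
R1 <- R1 - (-1/6)*R3:  [     1      0      0  |  16/15  -4/15   1/30 ]
R2 <- R2 - (-1/4)*R3:  [    0     1     0  |  -2/5  1/10  1/20 ]
Right block of [I | A^{-1}] is the inverse:
[ 16/15  -4/15  1/30 ]
[  -2/5   1/10  1/20 ]
[   7/5   -3/5   1/5 ]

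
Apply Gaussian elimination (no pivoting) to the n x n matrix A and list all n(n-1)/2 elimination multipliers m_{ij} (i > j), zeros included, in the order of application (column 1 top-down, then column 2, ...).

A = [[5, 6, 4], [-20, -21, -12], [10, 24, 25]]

Forward elimination:
R2 <- R2 - (-4)*R1:  [ 0  3  4 ]
R3 <- R3 - (2)*R1:  [  0  12  17 ]
R3 <- R3 - (4)*R2:  [ 0  0  1 ]
Multipliers (in order of application): m_{21} = -4, m_{31} = 2, m_{32} = 4

multipliers: -4, 2, 4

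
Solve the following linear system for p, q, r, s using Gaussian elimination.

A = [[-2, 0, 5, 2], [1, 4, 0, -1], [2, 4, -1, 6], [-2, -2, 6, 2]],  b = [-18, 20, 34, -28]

(5, 4, -2, 1)

Forward elimination on [A|b]:
R2 <- R2 - (-1/2)*R1:  [   0    4  5/2    0   11 ]
R3 <- R3 - (-1)*R1:  [  0   4   4   8  16 ]
R4 <- R4 - (1)*R1:  [   0   -2    1    0  -10 ]
R3 <- R3 - (1)*R2:  [   0    0  3/2    8    5 ]
R4 <- R4 - (-1/2)*R2:  [    0     0   9/4     0  -9/2 ]
R4 <- R4 - (3/2)*R3:  [   0    0    0  -12  -12 ]
Row echelon form:
[ -2  0    5    2  |  -18 ]
[  0  4  5/2    0  |   11 ]
[  0  0  3/2    8  |    5 ]
[  0  0    0  -12  |  -12 ]
Back-substitution:
s = (-12) / -12 = 1
r = (5 - (8)*(1)) / (3/2) = -2
q = (11 - (5/2)*(-2)) / 4 = 4
p = (-18 - (5)*(-2) - (2)*(1)) / -2 = 5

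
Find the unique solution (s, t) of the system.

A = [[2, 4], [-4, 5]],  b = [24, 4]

(4, 4)

Forward elimination on [A|b]:
R2 <- R2 - (-2)*R1:  [  0  13  52 ]
Row echelon form:
[ 2   4  |  24 ]
[ 0  13  |  52 ]
Back-substitution:
t = (52) / 13 = 4
s = (24 - (4)*(4)) / 2 = 4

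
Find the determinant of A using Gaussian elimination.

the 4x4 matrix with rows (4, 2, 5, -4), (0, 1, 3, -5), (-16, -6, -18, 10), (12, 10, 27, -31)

det(A) = -16

Forward elimination:
R3 <- R3 - (-4)*R1:  [  0   2   2  -6 ]
R4 <- R4 - (3)*R1:  [   0    4   12  -19 ]
R3 <- R3 - (2)*R2:  [  0   0  -4   4 ]
R4 <- R4 - (4)*R2:  [ 0  0  0  1 ]
Upper-triangular form:
[ 4  2   5  -4 ]
[ 0  1   3  -5 ]
[ 0  0  -4   4 ]
[ 0  0   0   1 ]
det(A) = (-1)^0 * (4) * (1) * (-4) * (1) = -16  (0 row swaps -> sign +1)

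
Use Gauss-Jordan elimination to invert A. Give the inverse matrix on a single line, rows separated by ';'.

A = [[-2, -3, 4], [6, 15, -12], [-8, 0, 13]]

inverse = [65/12 13/12 -2/3; 1/2 1/6 0; 10/3 2/3 -1/3]

Gauss-Jordan on [A | I]:
R1 <- (1/-2)*R1:  [    1   3/2    -2  |  -1/2     0     0 ]
R2 <- R2 - (6)*R1:  [ 0  6  0  |  3  1  0 ]
R3 <- R3 - (-8)*R1:  [  0  12  -3  |  -4   0   1 ]
R2 <- (1/6)*R2:  [   0    1    0  |  1/2  1/6    0 ]
R1 <- R1 - (3/2)*R2:  [    1     0    -2  |  -5/4  -1/4     0 ]
R3 <- R3 - (12)*R2:  [   0    0   -3  |  -10   -2    1 ]
R3 <- (1/-3)*R3:  [    0     0     1  |  10/3   2/3  -1/3 ]
R1 <- R1 - (-2)*R3:  [     1      0      0  |  65/12  13/12   -2/3 ]
Right block of [I | A^{-1}] is the inverse:
[ 65/12  13/12  -2/3 ]
[   1/2    1/6     0 ]
[  10/3    2/3  -1/3 ]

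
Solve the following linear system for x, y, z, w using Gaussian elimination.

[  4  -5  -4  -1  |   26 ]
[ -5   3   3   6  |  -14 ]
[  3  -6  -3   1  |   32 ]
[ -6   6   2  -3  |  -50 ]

(4, -4, 2, 2)

Forward elimination on [A|b]:
R2 <- R2 - (-5/4)*R1:  [     0  -13/4     -2   19/4   37/2 ]
R3 <- R3 - (3/4)*R1:  [    0  -9/4     0   7/4  25/2 ]
R4 <- R4 - (-3/2)*R1:  [    0  -3/2    -4  -9/2   -11 ]
R3 <- R3 - (9/13)*R2:  [      0       0   18/13  -20/13   -4/13 ]
R4 <- R4 - (6/13)*R2:  [       0        0   -40/13   -87/13  -254/13 ]
R4 <- R4 - (-20/9)*R3:  [      0       0       0   -91/9  -182/9 ]
Row echelon form:
[ 4     -5     -4      -1  |      26 ]
[ 0  -13/4     -2    19/4  |    37/2 ]
[ 0      0  18/13  -20/13  |   -4/13 ]
[ 0      0      0   -91/9  |  -182/9 ]
Back-substitution:
w = (-182/9) / (-91/9) = 2
z = (-4/13 - (-20/13)*(2)) / (18/13) = 2
y = (37/2 - (-2)*(2) - (19/4)*(2)) / (-13/4) = -4
x = (26 - (-5)*(-4) - (-4)*(2) - (-1)*(2)) / 4 = 4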